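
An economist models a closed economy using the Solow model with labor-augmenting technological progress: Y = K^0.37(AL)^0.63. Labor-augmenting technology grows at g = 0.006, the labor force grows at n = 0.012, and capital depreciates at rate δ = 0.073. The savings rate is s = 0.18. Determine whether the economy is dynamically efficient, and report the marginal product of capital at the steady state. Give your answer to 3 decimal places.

Break-even investment rate: n + g + δ = 0.012 + 0.006 + 0.073 = 0.091.
Steady-state k*: s·k^0.37 = 0.091·k gives k* = (0.18/0.091)^(1/0.63) ≈ 2.9526.
MPK = 0.37·2.9526^(-0.63) ≈ 0.1871.
MPK > n+g+δ = 0.091, so the economy is dynamically efficient (under-saving).

dynamically efficient; MPK ≈ 0.187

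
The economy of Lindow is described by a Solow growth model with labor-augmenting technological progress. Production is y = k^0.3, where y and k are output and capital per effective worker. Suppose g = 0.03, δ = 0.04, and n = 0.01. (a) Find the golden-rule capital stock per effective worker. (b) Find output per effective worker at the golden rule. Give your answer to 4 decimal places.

n + g + δ = 0.01 + 0.03 + 0.04 = 0.08.
Setting f'(k) = n+g+δ gives 0.3·k^(0.3−1) = 0.08, hence k_gold = (0.3/0.08)^(1/0.7) ≈ 6.6076.
y_gold = 6.6076^0.3 ≈ 1.7620.

(a) k_gold ≈ 6.6076; (b) y_gold ≈ 1.7620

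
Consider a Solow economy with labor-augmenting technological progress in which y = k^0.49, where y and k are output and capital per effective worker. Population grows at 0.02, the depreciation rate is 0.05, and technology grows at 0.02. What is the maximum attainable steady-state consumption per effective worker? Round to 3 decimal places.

Break-even investment rate: n + g + δ = 0.02 + 0.02 + 0.05 = 0.09.
Setting f'(k) = n+g+δ gives 0.49·k^(0.49−1) = 0.09, hence k_gold = (0.49/0.09)^(1/0.51) ≈ 27.7362.
y_gold = 27.7362^0.49 ≈ 5.0944.
c_gold = y_gold − (n+g+δ)·k_gold = 5.0944 − 0.09·27.7362 ≈ 2.5981.

c_gold ≈ 2.598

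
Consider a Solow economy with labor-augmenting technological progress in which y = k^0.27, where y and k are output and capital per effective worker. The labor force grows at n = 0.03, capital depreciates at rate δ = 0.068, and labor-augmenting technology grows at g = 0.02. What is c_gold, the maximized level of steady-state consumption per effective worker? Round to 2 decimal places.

c_gold ≈ 0.99

Break-even investment rate: n + g + δ = 0.03 + 0.02 + 0.068 = 0.118.
At the golden rule the marginal product of capital equals n+g+δ: 0.27·k^(0.27−1) = 0.118. Solving, k_gold = (0.27/0.118)^(1/0.73) ≈ 3.1077.
y_gold = 3.1077^0.27 ≈ 1.3582.
c_gold = y_gold − (n+g+δ)·k_gold = 1.3582 − 0.118·3.1077 ≈ 0.9915.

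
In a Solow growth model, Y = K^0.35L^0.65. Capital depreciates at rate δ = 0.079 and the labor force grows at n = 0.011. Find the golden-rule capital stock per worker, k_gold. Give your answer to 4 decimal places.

k_gold ≈ 8.0802

Capital per worker breaks even when investment replaces (n + δ)·k; here n + δ = 0.09.
Setting f'(k) = n+δ gives 0.35·k^(0.35−1) = 0.09, hence k_gold = (0.35/0.09)^(1/0.65) ≈ 8.0802.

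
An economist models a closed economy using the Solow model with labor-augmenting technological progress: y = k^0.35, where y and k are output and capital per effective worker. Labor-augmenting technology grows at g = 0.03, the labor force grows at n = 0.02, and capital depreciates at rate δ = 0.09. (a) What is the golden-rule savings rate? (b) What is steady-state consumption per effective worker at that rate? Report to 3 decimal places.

(a) s_gold = 0.350; (b) c_gold ≈ 1.065

Break-even investment rate: n + g + δ = 0.02 + 0.03 + 0.09 = 0.14.
For Cobb-Douglas, s_gold equals capital's share: s_gold = 0.35.
At the golden rule the marginal product of capital equals n+g+δ: 0.35·k^(0.35−1) = 0.14. Solving, k_gold = (0.35/0.14)^(1/0.65) ≈ 4.0946.
y_gold = 4.0946^0.35 ≈ 1.6379; c_gold = (1−0.35)·y_gold ≈ 1.0646.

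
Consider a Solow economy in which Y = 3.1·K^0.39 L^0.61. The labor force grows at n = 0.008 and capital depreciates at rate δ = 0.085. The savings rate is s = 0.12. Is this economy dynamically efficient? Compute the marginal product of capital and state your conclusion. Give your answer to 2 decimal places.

dynamically efficient; MPK ≈ 0.30

n + δ = 0.008 + 0.085 = 0.093.
Steady-state k*: s·A·k^0.39 = 0.093·k gives k* = (0.12·3.1/0.093)^(1/0.61) ≈ 9.7047.
MPK = 0.39·3.1·9.7047^(-0.61) ≈ 0.3023.
MPK > n+δ = 0.093, so the economy is dynamically efficient (under-saving).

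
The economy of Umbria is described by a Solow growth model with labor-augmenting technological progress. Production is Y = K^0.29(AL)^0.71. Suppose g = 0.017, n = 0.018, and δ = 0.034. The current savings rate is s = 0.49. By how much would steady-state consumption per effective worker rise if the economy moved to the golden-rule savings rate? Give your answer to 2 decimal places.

The effective depreciation rate is n + g + δ = 0.018 + 0.017 + 0.034 = 0.069.
Current steady state (s = 0.49): k* = (0.49/0.069)^(1/0.71) ≈ 15.8154, y* = 15.8154^0.29 ≈ 2.2271, c* = (1−0.49)·2.2271 ≈ 1.1358.
Golden rule sets MPK = n+g+δ: 0.29·k^(0.29−1) = 0.069, so k_gold = (0.29/0.069)^(1/0.71) ≈ 7.5551.
y_gold = 7.5551^0.29 ≈ 1.7976, c_gold = y_gold − 0.069·k_gold ≈ 1.2763.
Gain: Δc = 1.2763 − 1.1358 ≈ 0.1405.

Δc ≈ 0.14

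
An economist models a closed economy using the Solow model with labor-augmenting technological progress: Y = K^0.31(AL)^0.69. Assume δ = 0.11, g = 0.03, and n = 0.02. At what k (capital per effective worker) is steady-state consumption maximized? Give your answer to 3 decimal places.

Capital per effective worker breaks even when investment replaces (n + g + δ)·k; here n + g + δ = 0.16.
Maximizing c = f(k) − (n+g+δ)·k gives f'(k) = n+g+δ, i.e. 0.31·k^(0.31−1) = 0.16, so k_gold = (0.31/0.16)^(1/0.69) ≈ 2.6079.

k_gold ≈ 2.608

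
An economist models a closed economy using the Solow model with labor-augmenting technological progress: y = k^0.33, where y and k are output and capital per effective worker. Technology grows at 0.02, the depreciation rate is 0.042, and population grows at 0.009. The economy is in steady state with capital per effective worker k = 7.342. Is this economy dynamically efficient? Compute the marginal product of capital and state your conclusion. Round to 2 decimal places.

The effective depreciation rate is n + g + δ = 0.009 + 0.02 + 0.042 = 0.071.
MPK = 0.33·k^(0.33−1) = 0.33·7.342^(-0.67) ≈ 0.0868.
MPK > 0.071, so the economy is dynamically efficient (under-saving).

dynamically efficient; MPK ≈ 0.09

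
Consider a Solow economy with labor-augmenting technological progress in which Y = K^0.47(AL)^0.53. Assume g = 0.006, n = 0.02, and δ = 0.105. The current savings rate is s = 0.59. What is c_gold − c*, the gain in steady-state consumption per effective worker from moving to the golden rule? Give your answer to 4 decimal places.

Capital per effective worker breaks even when investment replaces (n + g + δ)·k; here n + g + δ = 0.131.
Current steady state (s = 0.59): k* = (0.59/0.131)^(1/0.53) ≈ 17.1069, y* = 17.1069^0.47 ≈ 3.7983, c* = (1−0.59)·3.7983 ≈ 1.5573.
Setting f'(k) = n+g+δ gives 0.47·k^(0.47−1) = 0.131, hence k_gold = (0.47/0.131)^(1/0.53) ≈ 11.1389.
y_gold = 11.1389^0.47 ≈ 3.1047, c_gold = y_gold − 0.131·k_gold ≈ 1.6455.
Gain: Δc = 1.6455 − 1.5573 ≈ 0.0882.

Δc ≈ 0.0882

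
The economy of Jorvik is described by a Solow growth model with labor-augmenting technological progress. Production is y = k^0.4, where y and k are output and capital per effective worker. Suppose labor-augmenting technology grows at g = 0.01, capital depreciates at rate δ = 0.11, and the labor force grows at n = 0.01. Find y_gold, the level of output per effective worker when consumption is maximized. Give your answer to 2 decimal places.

The effective depreciation rate is n + g + δ = 0.01 + 0.01 + 0.11 = 0.13.
Setting f'(k) = n+g+δ gives 0.4·k^(0.4−1) = 0.13, hence k_gold = (0.4/0.13)^(1/0.6) ≈ 6.5092.
Output: y_gold = k_gold^0.4 = 6.5092^0.4 ≈ 2.1155.

y_gold ≈ 2.12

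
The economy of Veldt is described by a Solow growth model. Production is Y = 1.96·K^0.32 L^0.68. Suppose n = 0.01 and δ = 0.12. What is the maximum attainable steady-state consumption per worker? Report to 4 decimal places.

The effective depreciation rate is n + δ = 0.01 + 0.12 = 0.13.
Golden rule sets MPK = n+δ: 0.32·1.96·k^(0.32−1) = 0.13, so k_gold = (0.32·1.96/0.13)^(1/0.68) ≈ 10.1179.
y_gold = 1.96·10.1179^0.32 ≈ 4.1104.
c_gold = y_gold − (n+δ)·k_gold = 4.1104 − 0.13·10.1179 ≈ 2.7951.

c_gold ≈ 2.7951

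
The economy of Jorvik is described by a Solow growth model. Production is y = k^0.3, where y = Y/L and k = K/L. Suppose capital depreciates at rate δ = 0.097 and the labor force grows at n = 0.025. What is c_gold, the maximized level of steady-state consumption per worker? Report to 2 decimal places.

c_gold ≈ 1.03

n + δ = 0.025 + 0.097 = 0.122.
At the golden rule the marginal product of capital equals n+δ: 0.3·k^(0.3−1) = 0.122. Solving, k_gold = (0.3/0.122)^(1/0.7) ≈ 3.6160.
y_gold = 3.6160^0.3 ≈ 1.4705.
c_gold = y_gold − (n+δ)·k_gold = 1.4705 − 0.122·3.6160 ≈ 1.0294.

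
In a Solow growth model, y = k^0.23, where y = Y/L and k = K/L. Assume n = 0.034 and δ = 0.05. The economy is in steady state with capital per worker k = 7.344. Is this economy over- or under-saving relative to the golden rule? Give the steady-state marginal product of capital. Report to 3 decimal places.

over-saving; MPK ≈ 0.050

The effective depreciation rate is n + δ = 0.034 + 0.05 = 0.084.
MPK = 0.23·k^(0.23−1) = 0.23·7.344^(-0.77) ≈ 0.0495.
MPK < 0.084, so the economy is dynamically inefficient (over-saving).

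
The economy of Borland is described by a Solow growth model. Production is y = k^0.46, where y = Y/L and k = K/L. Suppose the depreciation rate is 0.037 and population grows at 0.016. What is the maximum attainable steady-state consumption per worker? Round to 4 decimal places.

c_gold ≈ 3.4028

n + δ = 0.016 + 0.037 = 0.053.
Maximizing c = f(k) − (n+δ)·k gives f'(k) = n+δ, i.e. 0.46·k^(0.46−1) = 0.053, so k_gold = (0.46/0.053)^(1/0.54) ≈ 54.6927.
y_gold = 54.6927^0.46 ≈ 6.3016.
c_gold = y_gold − (n+δ)·k_gold = 6.3016 − 0.053·54.6927 ≈ 3.4028.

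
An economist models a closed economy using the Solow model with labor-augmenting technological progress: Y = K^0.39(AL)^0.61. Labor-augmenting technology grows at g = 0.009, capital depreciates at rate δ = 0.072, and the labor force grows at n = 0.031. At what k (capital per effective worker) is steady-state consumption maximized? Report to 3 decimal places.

Break-even investment rate: n + g + δ = 0.031 + 0.009 + 0.072 = 0.112.
Golden rule sets MPK = n+g+δ: 0.39·k^(0.39−1) = 0.112, so k_gold = (0.39/0.112)^(1/0.61) ≈ 7.7317.

k_gold ≈ 7.732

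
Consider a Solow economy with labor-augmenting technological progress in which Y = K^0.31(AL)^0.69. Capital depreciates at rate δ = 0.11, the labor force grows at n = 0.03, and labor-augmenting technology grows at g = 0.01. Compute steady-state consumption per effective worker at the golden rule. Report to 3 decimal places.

Break-even investment rate: n + g + δ = 0.03 + 0.01 + 0.11 = 0.15.
At the golden rule the marginal product of capital equals n+g+δ: 0.31·k^(0.31−1) = 0.15. Solving, k_gold = (0.31/0.15)^(1/0.69) ≈ 2.8636.
y_gold = 2.8636^0.31 ≈ 1.3856.
c_gold = y_gold − (n+g+δ)·k_gold = 1.3856 − 0.15·2.8636 ≈ 0.9561.

c_gold ≈ 0.956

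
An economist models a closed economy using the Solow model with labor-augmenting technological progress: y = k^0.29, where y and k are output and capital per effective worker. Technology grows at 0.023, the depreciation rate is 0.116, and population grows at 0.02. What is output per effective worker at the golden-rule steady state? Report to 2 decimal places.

y_gold ≈ 1.28

n + g + δ = 0.02 + 0.023 + 0.116 = 0.159.
Maximizing c = f(k) − (n+g+δ)·k gives f'(k) = n+g+δ, i.e. 0.29·k^(0.29−1) = 0.159, so k_gold = (0.29/0.159)^(1/0.71) ≈ 2.3313.
Output: y_gold = k_gold^0.29 = 2.3313^0.29 ≈ 1.2782.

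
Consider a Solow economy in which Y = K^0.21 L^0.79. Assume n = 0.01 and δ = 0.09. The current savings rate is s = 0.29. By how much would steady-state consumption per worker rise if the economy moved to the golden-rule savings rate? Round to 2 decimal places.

Δc ≈ 0.02

The effective depreciation rate is n + δ = 0.01 + 0.09 = 0.1.
Current steady state (s = 0.29): k* = (0.29/0.1)^(1/0.79) ≈ 3.8487, y* = 3.8487^0.21 ≈ 1.3271, c* = (1−0.29)·1.3271 ≈ 0.9423.
Golden rule sets MPK = n+δ: 0.21·k^(0.21−1) = 0.1, so k_gold = (0.21/0.1)^(1/0.79) ≈ 2.5578.
y_gold = 2.5578^0.21 ≈ 1.2180, c_gold = y_gold − 0.1·k_gold ≈ 0.9622.
Gain: Δc = 0.9622 − 0.9423 ≈ 0.0200.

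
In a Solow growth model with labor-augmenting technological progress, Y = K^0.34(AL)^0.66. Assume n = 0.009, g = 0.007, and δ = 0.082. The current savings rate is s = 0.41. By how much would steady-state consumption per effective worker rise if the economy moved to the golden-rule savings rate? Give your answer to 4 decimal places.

The effective depreciation rate is n + g + δ = 0.009 + 0.007 + 0.082 = 0.098.
Current steady state (s = 0.41): k* = (0.41/0.098)^(1/0.66) ≈ 8.7449, y* = 8.7449^0.34 ≈ 2.0902, c* = (1−0.41)·2.0902 ≈ 1.2332.
Setting f'(k) = n+g+δ gives 0.34·k^(0.34−1) = 0.098, hence k_gold = (0.34/0.098)^(1/0.66) ≈ 6.5851.
y_gold = 6.5851^0.34 ≈ 1.8981, c_gold = y_gold − 0.098·k_gold ≈ 1.2527.
Gain: Δc = 1.2527 − 1.2332 ≈ 0.0195.

Δc ≈ 0.0195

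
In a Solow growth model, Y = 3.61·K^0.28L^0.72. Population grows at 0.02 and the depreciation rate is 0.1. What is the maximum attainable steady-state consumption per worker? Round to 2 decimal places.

Break-even investment rate: n + δ = 0.02 + 0.1 = 0.12.
Maximizing c = f(k) − (n+δ)·k gives f'(k) = n+δ, i.e. 0.28·3.61·k^(0.28−1) = 0.12, so k_gold = (0.28·3.61/0.12)^(1/0.72) ≈ 19.2928.
y_gold = 3.61·19.2928^0.28 ≈ 8.2683.
c_gold = y_gold − (n+δ)·k_gold = 8.2683 − 0.12·19.2928 ≈ 5.9532.

c_gold ≈ 5.95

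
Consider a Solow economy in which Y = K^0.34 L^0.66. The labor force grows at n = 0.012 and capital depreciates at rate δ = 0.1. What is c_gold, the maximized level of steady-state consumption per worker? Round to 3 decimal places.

Capital per worker breaks even when investment replaces (n + δ)·k; here n + δ = 0.112.
Setting f'(k) = n+δ gives 0.34·k^(0.34−1) = 0.112, hence k_gold = (0.34/0.112)^(1/0.66) ≈ 5.3790.
y_gold = 5.3790^0.34 ≈ 1.7719.
c_gold = y_gold − (n+δ)·k_gold = 1.7719 − 0.112·5.3790 ≈ 1.1694.

c_gold ≈ 1.169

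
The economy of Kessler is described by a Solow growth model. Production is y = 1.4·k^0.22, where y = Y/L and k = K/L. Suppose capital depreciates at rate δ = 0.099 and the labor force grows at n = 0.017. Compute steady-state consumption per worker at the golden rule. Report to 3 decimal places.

Capital per worker breaks even when investment replaces (n + δ)·k; here n + δ = 0.116.
Setting f'(k) = n+δ gives 0.22·1.4·k^(0.22−1) = 0.116, hence k_gold = (0.22·1.4/0.116)^(1/0.78) ≈ 3.4971.
y_gold = 1.4·3.4971^0.22 ≈ 1.8439.
c_gold = y_gold − (n+δ)·k_gold = 1.8439 − 0.116·3.4971 ≈ 1.4383.

c_gold ≈ 1.438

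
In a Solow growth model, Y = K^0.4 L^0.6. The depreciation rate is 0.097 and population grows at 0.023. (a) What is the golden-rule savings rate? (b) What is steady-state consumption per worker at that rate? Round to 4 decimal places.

(a) s_gold = 0.4000; (b) c_gold ≈ 1.3389

Capital per worker breaks even when investment replaces (n + δ)·k; here n + δ = 0.12.
For Cobb-Douglas, s_gold equals capital's share: s_gold = 0.4.
Setting f'(k) = n+δ gives 0.4·k^(0.4−1) = 0.12, hence k_gold = (0.4/0.12)^(1/0.6) ≈ 7.4381.
y_gold = 7.4381^0.4 ≈ 2.2314; c_gold = (1−0.4)·y_gold ≈ 1.3389.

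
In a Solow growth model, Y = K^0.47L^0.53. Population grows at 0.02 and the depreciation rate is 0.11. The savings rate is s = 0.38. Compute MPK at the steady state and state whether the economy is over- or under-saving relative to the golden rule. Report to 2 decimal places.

under-saving; MPK ≈ 0.16

n + δ = 0.02 + 0.11 = 0.13.
Steady-state k*: s·k^0.47 = 0.13·k gives k* = (0.38/0.13)^(1/0.53) ≈ 7.5674.
MPK = 0.47·7.5674^(-0.53) ≈ 0.1608.
MPK > n+δ = 0.13, so the economy is dynamically efficient (under-saving).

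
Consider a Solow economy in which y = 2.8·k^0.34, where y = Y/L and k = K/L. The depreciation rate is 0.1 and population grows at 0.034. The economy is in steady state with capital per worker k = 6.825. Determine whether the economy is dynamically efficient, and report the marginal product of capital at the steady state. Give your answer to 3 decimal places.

The effective depreciation rate is n + δ = 0.034 + 0.1 = 0.134.
MPK = 0.34·2.8·k^(0.34−1) = 0.34·2.8·6.825^(-0.66) ≈ 0.2680.
MPK > 0.134, so the economy is dynamically efficient (under-saving).

dynamically efficient; MPK ≈ 0.268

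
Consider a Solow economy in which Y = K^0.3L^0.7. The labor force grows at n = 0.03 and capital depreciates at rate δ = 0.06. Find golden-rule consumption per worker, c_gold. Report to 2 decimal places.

c_gold ≈ 1.17

n + δ = 0.03 + 0.06 = 0.09.
At the golden rule the marginal product of capital equals n+δ: 0.3·k^(0.3−1) = 0.09. Solving, k_gold = (0.3/0.09)^(1/0.7) ≈ 5.5843.
y_gold = 5.5843^0.3 ≈ 1.6753.
c_gold = y_gold − (n+δ)·k_gold = 1.6753 − 0.09·5.5843 ≈ 1.1727.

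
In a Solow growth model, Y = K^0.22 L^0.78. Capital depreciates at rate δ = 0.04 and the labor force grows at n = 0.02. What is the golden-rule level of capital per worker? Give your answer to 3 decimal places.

The effective depreciation rate is n + δ = 0.02 + 0.04 = 0.06.
At the golden rule the marginal product of capital equals n+δ: 0.22·k^(0.22−1) = 0.06. Solving, k_gold = (0.22/0.06)^(1/0.78) ≈ 5.2896.

k_gold ≈ 5.290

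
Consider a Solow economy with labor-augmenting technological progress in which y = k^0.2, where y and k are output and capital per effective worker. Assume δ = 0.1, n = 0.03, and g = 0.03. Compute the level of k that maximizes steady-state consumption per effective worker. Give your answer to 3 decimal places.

k_gold ≈ 1.322

n + g + δ = 0.03 + 0.03 + 0.1 = 0.16.
At the golden rule the marginal product of capital equals n+g+δ: 0.2·k^(0.2−1) = 0.16. Solving, k_gold = (0.2/0.16)^(1/0.8) ≈ 1.3217.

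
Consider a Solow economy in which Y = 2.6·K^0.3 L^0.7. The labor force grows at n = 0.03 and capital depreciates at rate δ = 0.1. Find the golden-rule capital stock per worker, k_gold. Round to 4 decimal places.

k_gold ≈ 12.9314

The effective depreciation rate is n + δ = 0.03 + 0.1 = 0.13.
Maximizing c = f(k) − (n+δ)·k gives f'(k) = n+δ, i.e. 0.3·2.6·k^(0.3−1) = 0.13, so k_gold = (0.3·2.6/0.13)^(1/0.7) ≈ 12.9314.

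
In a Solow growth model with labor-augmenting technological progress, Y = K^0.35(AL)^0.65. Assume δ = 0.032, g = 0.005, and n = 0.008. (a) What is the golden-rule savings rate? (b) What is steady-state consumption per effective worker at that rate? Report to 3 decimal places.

(a) s_gold = 0.350; (b) c_gold ≈ 1.962

n + g + δ = 0.008 + 0.005 + 0.032 = 0.045.
For Cobb-Douglas, s_gold equals capital's share: s_gold = 0.35.
At the golden rule the marginal product of capital equals n+g+δ: 0.35·k^(0.35−1) = 0.045. Solving, k_gold = (0.35/0.045)^(1/0.65) ≈ 23.4718.
y_gold = 23.4718^0.35 ≈ 3.0178; c_gold = (1−0.35)·y_gold ≈ 1.9616.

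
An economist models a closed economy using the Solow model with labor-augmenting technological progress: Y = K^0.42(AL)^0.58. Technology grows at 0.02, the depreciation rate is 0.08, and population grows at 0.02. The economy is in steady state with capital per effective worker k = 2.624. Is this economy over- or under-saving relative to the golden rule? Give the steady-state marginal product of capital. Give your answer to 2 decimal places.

Break-even investment rate: n + g + δ = 0.02 + 0.02 + 0.08 = 0.12.
MPK = 0.42·k^(0.42−1) = 0.42·2.624^(-0.58) ≈ 0.2400.
MPK > 0.12, so the economy is dynamically efficient (under-saving).

under-saving; MPK ≈ 0.24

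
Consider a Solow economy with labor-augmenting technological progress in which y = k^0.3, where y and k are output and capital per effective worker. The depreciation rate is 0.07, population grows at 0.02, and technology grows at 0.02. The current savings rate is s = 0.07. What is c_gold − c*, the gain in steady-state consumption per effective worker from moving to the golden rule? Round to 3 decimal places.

Δc ≈ 0.310

Capital per effective worker breaks even when investment replaces (n + g + δ)·k; here n + g + δ = 0.11.
Current steady state (s = 0.07): k* = (0.07/0.11)^(1/0.7) ≈ 0.5243, y* = 0.5243^0.3 ≈ 0.8239, c* = (1−0.07)·0.8239 ≈ 0.7662.
Golden rule sets MPK = n+g+δ: 0.3·k^(0.3−1) = 0.11, so k_gold = (0.3/0.11)^(1/0.7) ≈ 4.1925.
y_gold = 4.1925^0.3 ≈ 1.5372, c_gold = y_gold − 0.11·k_gold ≈ 1.0761.
Gain: Δc = 1.0761 − 0.7662 ≈ 0.3098.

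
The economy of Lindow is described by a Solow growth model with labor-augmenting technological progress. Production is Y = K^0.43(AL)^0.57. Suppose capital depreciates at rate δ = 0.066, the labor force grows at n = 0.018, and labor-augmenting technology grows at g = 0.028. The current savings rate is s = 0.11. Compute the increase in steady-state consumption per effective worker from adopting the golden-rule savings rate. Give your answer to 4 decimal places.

Capital per effective worker breaks even when investment replaces (n + g + δ)·k; here n + g + δ = 0.112.
Current steady state (s = 0.11): k* = (0.11/0.112)^(1/0.57) ≈ 0.9689, y* = 0.9689^0.43 ≈ 0.9865, c* = (1−0.11)·0.9865 ≈ 0.8780.
Maximizing c = f(k) − (n+g+δ)·k gives f'(k) = n+g+δ, i.e. 0.43·k^(0.43−1) = 0.112, so k_gold = (0.43/0.112)^(1/0.57) ≈ 10.5926.
y_gold = 10.5926^0.43 ≈ 2.7590, c_gold = y_gold − 0.112·k_gold ≈ 1.5726.
Gain: Δc = 1.5726 − 0.8780 ≈ 0.6946.

Δc ≈ 0.6946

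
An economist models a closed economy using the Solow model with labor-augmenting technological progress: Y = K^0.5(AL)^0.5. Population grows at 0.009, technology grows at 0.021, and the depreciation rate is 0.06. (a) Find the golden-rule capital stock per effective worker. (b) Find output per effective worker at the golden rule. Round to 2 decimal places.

(a) k_gold ≈ 30.86; (b) y_gold ≈ 5.56

Capital per effective worker breaks even when investment replaces (n + g + δ)·k; here n + g + δ = 0.09.
Setting f'(k) = n+g+δ gives 0.5·k^(0.5−1) = 0.09, hence k_gold = (0.5/0.09)^(1/0.5) ≈ 30.8642.
y_gold = 30.8642^0.5 ≈ 5.5556.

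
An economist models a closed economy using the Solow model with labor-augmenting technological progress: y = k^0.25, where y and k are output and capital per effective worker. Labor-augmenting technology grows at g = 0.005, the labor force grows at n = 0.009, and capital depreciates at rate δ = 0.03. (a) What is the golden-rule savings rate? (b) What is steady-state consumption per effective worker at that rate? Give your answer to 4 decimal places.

Capital per effective worker breaks even when investment replaces (n + g + δ)·k; here n + g + δ = 0.044.
For Cobb-Douglas, s_gold equals capital's share: s_gold = 0.25.
Setting f'(k) = n+g+δ gives 0.25·k^(0.25−1) = 0.044, hence k_gold = (0.25/0.044)^(1/0.75) ≈ 10.1387.
y_gold = 10.1387^0.25 ≈ 1.7844; c_gold = (1−0.25)·y_gold ≈ 1.3383.

(a) s_gold = 0.2500; (b) c_gold ≈ 1.3383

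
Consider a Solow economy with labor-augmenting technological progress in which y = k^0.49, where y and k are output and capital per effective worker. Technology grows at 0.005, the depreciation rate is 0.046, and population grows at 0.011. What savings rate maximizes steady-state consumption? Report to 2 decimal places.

s_gold = 0.49

n + g + δ = 0.011 + 0.005 + 0.046 = 0.062.
At the golden rule MPK = n+g+δ, and in any Cobb-Douglas steady state s = (n+g+δ)·k/y = MPK·k/y = capital's share 0.49.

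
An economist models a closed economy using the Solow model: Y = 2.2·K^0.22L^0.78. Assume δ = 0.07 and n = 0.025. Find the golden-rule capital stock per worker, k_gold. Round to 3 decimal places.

n + δ = 0.025 + 0.07 = 0.095.
Maximizing c = f(k) − (n+δ)·k gives f'(k) = n+δ, i.e. 0.22·2.2·k^(0.22−1) = 0.095, so k_gold = (0.22·2.2/0.095)^(1/0.78) ≈ 8.0643.

k_gold ≈ 8.064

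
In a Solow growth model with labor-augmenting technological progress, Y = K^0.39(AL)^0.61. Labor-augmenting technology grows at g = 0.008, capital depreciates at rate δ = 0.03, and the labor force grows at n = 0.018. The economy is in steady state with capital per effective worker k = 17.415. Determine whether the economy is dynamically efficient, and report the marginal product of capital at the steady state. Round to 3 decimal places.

dynamically efficient; MPK ≈ 0.068

Break-even investment rate: n + g + δ = 0.018 + 0.008 + 0.03 = 0.056.
MPK = 0.39·k^(0.39−1) = 0.39·17.415^(-0.61) ≈ 0.0682.
MPK > 0.056, so the economy is dynamically efficient (under-saving).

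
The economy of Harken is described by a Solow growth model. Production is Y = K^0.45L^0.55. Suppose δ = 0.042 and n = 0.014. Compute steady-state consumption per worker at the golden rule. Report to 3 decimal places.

The effective depreciation rate is n + δ = 0.014 + 0.042 = 0.056.
Setting f'(k) = n+δ gives 0.45·k^(0.45−1) = 0.056, hence k_gold = (0.45/0.056)^(1/0.55) ≈ 44.2078.
y_gold = 44.2078^0.45 ≈ 5.5014.
c_gold = y_gold − (n+δ)·k_gold = 5.5014 − 0.056·44.2078 ≈ 3.0258.

c_gold ≈ 3.026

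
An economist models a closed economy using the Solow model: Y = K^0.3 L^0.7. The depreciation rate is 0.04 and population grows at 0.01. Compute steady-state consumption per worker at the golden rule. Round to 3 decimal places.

c_gold ≈ 1.509

The effective depreciation rate is n + δ = 0.01 + 0.04 = 0.05.
Setting f'(k) = n+δ gives 0.3·k^(0.3−1) = 0.05, hence k_gold = (0.3/0.05)^(1/0.7) ≈ 12.9314.
y_gold = 12.9314^0.3 ≈ 2.1552.
c_gold = y_gold − (n+δ)·k_gold = 2.1552 − 0.05·12.9314 ≈ 1.5087.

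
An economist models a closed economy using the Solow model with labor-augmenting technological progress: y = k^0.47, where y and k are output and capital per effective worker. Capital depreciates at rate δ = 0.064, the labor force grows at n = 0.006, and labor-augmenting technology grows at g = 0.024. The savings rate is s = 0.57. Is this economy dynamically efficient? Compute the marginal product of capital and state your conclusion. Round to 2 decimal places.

The effective depreciation rate is n + g + δ = 0.006 + 0.024 + 0.064 = 0.094.
Steady-state k*: s·k^0.47 = 0.094·k gives k* = (0.57/0.094)^(1/0.53) ≈ 29.9834.
MPK = 0.47·29.9834^(-0.53) ≈ 0.0775.
MPK < n+g+δ = 0.094, so the economy is dynamically inefficient (over-saving).

dynamically inefficient; MPK ≈ 0.08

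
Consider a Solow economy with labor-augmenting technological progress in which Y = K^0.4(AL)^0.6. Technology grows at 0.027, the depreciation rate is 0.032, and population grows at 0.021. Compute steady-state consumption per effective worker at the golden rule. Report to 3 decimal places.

c_gold ≈ 1.754

Capital per effective worker breaks even when investment replaces (n + g + δ)·k; here n + g + δ = 0.08.
Maximizing c = f(k) − (n+g+δ)·k gives f'(k) = n+g+δ, i.e. 0.4·k^(0.4−1) = 0.08, so k_gold = (0.4/0.08)^(1/0.6) ≈ 14.6201.
y_gold = 14.6201^0.4 ≈ 2.9240.
c_gold = y_gold − (n+g+δ)·k_gold = 2.9240 − 0.08·14.6201 ≈ 1.7544.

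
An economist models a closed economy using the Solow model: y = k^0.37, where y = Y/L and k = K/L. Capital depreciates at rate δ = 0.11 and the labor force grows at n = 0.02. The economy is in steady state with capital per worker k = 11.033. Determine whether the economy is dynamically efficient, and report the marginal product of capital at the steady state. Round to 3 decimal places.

dynamically inefficient; MPK ≈ 0.082

n + δ = 0.02 + 0.11 = 0.13.
MPK = 0.37·k^(0.37−1) = 0.37·11.033^(-0.63) ≈ 0.0815.
MPK < 0.13, so the economy is dynamically inefficient (over-saving).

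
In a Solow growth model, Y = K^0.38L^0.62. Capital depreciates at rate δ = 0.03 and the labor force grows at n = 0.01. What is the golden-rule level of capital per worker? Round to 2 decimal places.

k_gold ≈ 37.75

n + δ = 0.01 + 0.03 = 0.04.
At the golden rule the marginal product of capital equals n+δ: 0.38·k^(0.38−1) = 0.04. Solving, k_gold = (0.38/0.04)^(1/0.62) ≈ 37.7549.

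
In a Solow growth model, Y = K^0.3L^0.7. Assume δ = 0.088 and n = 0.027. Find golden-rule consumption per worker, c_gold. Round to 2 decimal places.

c_gold ≈ 1.06

n + δ = 0.027 + 0.088 = 0.115.
At the golden rule the marginal product of capital equals n+δ: 0.3·k^(0.3−1) = 0.115. Solving, k_gold = (0.3/0.115)^(1/0.7) ≈ 3.9345.
y_gold = 3.9345^0.3 ≈ 1.5082.
c_gold = y_gold − (n+δ)·k_gold = 1.5082 − 0.115·3.9345 ≈ 1.0558.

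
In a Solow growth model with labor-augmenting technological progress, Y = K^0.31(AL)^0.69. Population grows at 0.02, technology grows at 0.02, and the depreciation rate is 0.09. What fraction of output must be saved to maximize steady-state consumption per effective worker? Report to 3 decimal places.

s_gold = 0.310

The effective depreciation rate is n + g + δ = 0.02 + 0.02 + 0.09 = 0.13.
At the golden rule MPK = n+g+δ, and in any Cobb-Douglas steady state s = (n+g+δ)·k/y = MPK·k/y = capital's share 0.31.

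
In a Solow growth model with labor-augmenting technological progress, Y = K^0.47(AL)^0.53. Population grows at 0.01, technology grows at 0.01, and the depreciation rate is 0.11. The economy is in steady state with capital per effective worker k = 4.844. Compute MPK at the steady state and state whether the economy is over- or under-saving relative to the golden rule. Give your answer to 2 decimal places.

under-saving; MPK ≈ 0.20

Break-even investment rate: n + g + δ = 0.01 + 0.01 + 0.11 = 0.13.
MPK = 0.47·k^(0.47−1) = 0.47·4.844^(-0.53) ≈ 0.2037.
MPK > 0.13, so the economy is dynamically efficient (under-saving).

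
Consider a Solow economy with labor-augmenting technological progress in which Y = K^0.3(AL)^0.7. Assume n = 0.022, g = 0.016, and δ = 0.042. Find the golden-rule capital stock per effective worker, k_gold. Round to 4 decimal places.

The effective depreciation rate is n + g + δ = 0.022 + 0.016 + 0.042 = 0.08.
Setting f'(k) = n+g+δ gives 0.3·k^(0.3−1) = 0.08, hence k_gold = (0.3/0.08)^(1/0.7) ≈ 6.6076.

k_gold ≈ 6.6076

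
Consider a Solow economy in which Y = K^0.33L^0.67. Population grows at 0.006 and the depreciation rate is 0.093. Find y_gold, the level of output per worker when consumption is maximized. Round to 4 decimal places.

y_gold ≈ 1.8094

Capital per worker breaks even when investment replaces (n + δ)·k; here n + δ = 0.099.
Golden rule sets MPK = n+δ: 0.33·k^(0.33−1) = 0.099, so k_gold = (0.33/0.099)^(1/0.67) ≈ 6.0314.
Output: y_gold = k_gold^0.33 = 6.0314^0.33 ≈ 1.8094.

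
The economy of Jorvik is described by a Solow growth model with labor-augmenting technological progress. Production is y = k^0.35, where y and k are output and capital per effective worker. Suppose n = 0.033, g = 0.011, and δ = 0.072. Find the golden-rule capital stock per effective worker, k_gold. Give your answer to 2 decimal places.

Capital per effective worker breaks even when investment replaces (n + g + δ)·k; here n + g + δ = 0.116.
At the golden rule the marginal product of capital equals n+g+δ: 0.35·k^(0.35−1) = 0.116. Solving, k_gold = (0.35/0.116)^(1/0.65) ≈ 5.4684.

k_gold ≈ 5.47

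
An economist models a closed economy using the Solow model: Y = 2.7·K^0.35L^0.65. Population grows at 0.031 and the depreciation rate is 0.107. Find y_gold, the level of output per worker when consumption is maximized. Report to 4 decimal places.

y_gold ≈ 7.6081

The effective depreciation rate is n + δ = 0.031 + 0.107 = 0.138.
Maximizing c = f(k) − (n+δ)·k gives f'(k) = n+δ, i.e. 0.35·2.7·k^(0.35−1) = 0.138, so k_gold = (0.35·2.7/0.138)^(1/0.65) ≈ 19.2959.
Output: y_gold = 2.7·k_gold^0.35 = 2.7·19.2959^0.35 ≈ 7.6081.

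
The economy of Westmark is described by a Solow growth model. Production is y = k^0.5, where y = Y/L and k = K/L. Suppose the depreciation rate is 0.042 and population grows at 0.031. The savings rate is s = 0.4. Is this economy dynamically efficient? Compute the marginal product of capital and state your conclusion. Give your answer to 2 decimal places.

dynamically efficient; MPK ≈ 0.09

The effective depreciation rate is n + δ = 0.031 + 0.042 = 0.073.
Steady-state k*: s·k^0.5 = 0.073·k gives k* = (0.4/0.073)^(1/0.5) ≈ 30.0244.
MPK = 0.5·30.0244^(-0.5) ≈ 0.0912.
MPK > n+δ = 0.073, so the economy is dynamically efficient (under-saving).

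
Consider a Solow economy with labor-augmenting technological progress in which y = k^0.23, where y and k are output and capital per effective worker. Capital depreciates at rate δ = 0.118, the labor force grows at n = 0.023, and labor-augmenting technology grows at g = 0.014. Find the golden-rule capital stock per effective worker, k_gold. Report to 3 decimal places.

Break-even investment rate: n + g + δ = 0.023 + 0.014 + 0.118 = 0.155.
At the golden rule the marginal product of capital equals n+g+δ: 0.23·k^(0.23−1) = 0.155. Solving, k_gold = (0.23/0.155)^(1/0.77) ≈ 1.6695.

k_gold ≈ 1.670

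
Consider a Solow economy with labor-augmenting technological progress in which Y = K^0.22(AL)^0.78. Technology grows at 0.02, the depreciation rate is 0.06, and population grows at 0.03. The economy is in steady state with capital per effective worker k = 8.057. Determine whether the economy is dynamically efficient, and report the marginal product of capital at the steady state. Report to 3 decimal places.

The effective depreciation rate is n + g + δ = 0.03 + 0.02 + 0.06 = 0.11.
MPK = 0.22·k^(0.22−1) = 0.22·8.057^(-0.78) ≈ 0.0432.
MPK < 0.11, so the economy is dynamically inefficient (over-saving).

dynamically inefficient; MPK ≈ 0.043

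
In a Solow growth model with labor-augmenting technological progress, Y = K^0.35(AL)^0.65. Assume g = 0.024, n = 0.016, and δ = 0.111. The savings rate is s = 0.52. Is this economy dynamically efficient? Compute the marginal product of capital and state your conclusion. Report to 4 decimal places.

dynamically inefficient; MPK ≈ 0.1016

n + g + δ = 0.016 + 0.024 + 0.111 = 0.151.
Steady-state k*: s·k^0.35 = 0.151·k gives k* = (0.52/0.151)^(1/0.65) ≈ 6.7018.
MPK = 0.35·6.7018^(-0.65) ≈ 0.1016.
MPK < n+g+δ = 0.151, so the economy is dynamically inefficient (over-saving).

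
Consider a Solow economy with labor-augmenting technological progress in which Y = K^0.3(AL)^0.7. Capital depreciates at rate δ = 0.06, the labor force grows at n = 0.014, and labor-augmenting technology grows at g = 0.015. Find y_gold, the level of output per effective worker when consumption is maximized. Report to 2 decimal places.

y_gold ≈ 1.68

n + g + δ = 0.014 + 0.015 + 0.06 = 0.089.
Setting f'(k) = n+g+δ gives 0.3·k^(0.3−1) = 0.089, hence k_gold = (0.3/0.089)^(1/0.7) ≈ 5.6742.
Output: y_gold = k_gold^0.3 = 5.6742^0.3 ≈ 1.6833.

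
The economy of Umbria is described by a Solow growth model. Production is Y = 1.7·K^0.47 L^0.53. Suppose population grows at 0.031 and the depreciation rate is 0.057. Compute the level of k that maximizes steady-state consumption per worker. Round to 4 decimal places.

k_gold ≈ 64.2197

Break-even investment rate: n + δ = 0.031 + 0.057 = 0.088.
Golden rule sets MPK = n+δ: 0.47·1.7·k^(0.47−1) = 0.088, so k_gold = (0.47·1.7/0.088)^(1/0.53) ≈ 64.2197.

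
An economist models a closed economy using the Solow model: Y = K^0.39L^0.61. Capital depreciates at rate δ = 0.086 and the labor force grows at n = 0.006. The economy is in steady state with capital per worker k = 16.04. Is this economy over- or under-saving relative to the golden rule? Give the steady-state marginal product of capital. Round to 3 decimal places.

over-saving; MPK ≈ 0.072

n + δ = 0.006 + 0.086 = 0.092.
MPK = 0.39·k^(0.39−1) = 0.39·16.04^(-0.61) ≈ 0.0718.
MPK < 0.092, so the economy is dynamically inefficient (over-saving).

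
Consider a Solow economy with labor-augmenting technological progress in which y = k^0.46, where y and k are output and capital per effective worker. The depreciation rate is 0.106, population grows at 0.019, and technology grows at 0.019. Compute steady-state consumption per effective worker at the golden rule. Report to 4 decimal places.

c_gold ≈ 1.4523

n + g + δ = 0.019 + 0.019 + 0.106 = 0.144.
Golden rule sets MPK = n+g+δ: 0.46·k^(0.46−1) = 0.144, so k_gold = (0.46/0.144)^(1/0.54) ≈ 8.5914.
y_gold = 8.5914^0.46 ≈ 2.6895.
c_gold = y_gold − (n+g+δ)·k_gold = 2.6895 − 0.144·8.5914 ≈ 1.4523.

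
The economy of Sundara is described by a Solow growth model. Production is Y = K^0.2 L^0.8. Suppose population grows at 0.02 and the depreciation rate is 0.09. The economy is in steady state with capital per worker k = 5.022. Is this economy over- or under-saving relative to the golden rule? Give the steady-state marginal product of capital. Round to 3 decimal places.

over-saving; MPK ≈ 0.055

The effective depreciation rate is n + δ = 0.02 + 0.09 = 0.11.
MPK = 0.2·k^(0.2−1) = 0.2·5.022^(-0.8) ≈ 0.0550.
MPK < 0.11, so the economy is dynamically inefficient (over-saving).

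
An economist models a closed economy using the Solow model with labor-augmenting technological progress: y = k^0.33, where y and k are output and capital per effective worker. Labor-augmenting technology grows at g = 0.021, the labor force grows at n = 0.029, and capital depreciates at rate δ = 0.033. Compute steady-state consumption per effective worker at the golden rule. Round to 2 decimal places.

c_gold ≈ 1.32

n + g + δ = 0.029 + 0.021 + 0.033 = 0.083.
Setting f'(k) = n+g+δ gives 0.33·k^(0.33−1) = 0.083, hence k_gold = (0.33/0.083)^(1/0.67) ≈ 7.8466.
y_gold = 7.8466^0.33 ≈ 1.9735.
c_gold = y_gold − (n+g+δ)·k_gold = 1.9735 − 0.083·7.8466 ≈ 1.3223.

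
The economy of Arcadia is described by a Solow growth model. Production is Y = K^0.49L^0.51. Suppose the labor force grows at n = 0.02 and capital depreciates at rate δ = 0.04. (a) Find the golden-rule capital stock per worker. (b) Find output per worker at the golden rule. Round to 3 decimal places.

The effective depreciation rate is n + δ = 0.02 + 0.04 = 0.06.
Setting f'(k) = n+δ gives 0.49·k^(0.49−1) = 0.06, hence k_gold = (0.49/0.06)^(1/0.51) ≈ 61.4219.
y_gold = 61.4219^0.49 ≈ 7.5210.

(a) k_gold ≈ 61.422; (b) y_gold ≈ 7.521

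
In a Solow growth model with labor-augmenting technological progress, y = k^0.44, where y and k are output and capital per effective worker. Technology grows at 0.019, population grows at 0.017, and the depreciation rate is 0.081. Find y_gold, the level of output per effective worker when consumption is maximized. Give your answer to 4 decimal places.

y_gold ≈ 2.8314

n + g + δ = 0.017 + 0.019 + 0.081 = 0.117.
Maximizing c = f(k) − (n+g+δ)·k gives f'(k) = n+g+δ, i.e. 0.44·k^(0.44−1) = 0.117, so k_gold = (0.44/0.117)^(1/0.56) ≈ 10.6479.
Output: y_gold = k_gold^0.44 = 10.6479^0.44 ≈ 2.8314.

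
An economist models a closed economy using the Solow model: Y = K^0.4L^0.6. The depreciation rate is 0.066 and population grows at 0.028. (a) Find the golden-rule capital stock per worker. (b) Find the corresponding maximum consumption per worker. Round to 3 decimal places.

Capital per worker breaks even when investment replaces (n + δ)·k; here n + δ = 0.094.
Setting f'(k) = n+δ gives 0.4·k^(0.4−1) = 0.094, hence k_gold = (0.4/0.094)^(1/0.6) ≈ 11.1743.
y_gold = 11.1743^0.4 ≈ 2.6260; c_gold = y_gold − 0.094·k_gold ≈ 1.5756.

(a) k_gold ≈ 11.174; (b) c_gold ≈ 1.576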